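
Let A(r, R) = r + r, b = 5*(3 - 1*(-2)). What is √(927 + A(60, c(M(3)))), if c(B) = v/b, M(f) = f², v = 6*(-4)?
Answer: √1047 ≈ 32.357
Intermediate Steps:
v = -24
b = 25 (b = 5*(3 + 2) = 5*5 = 25)
c(B) = -24/25
A(r, R) = 2*r
√(927 + A(60, c(M(3)))) = √(927 + 2*60) = √(927 + 120) = √1047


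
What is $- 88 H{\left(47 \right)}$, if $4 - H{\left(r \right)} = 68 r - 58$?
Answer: $275792$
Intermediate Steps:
$H{\left(r \right)} = 62 - 68 r$ ($H{\left(r \right)} = 4 - \left(68 r - 58\right) = 4 - \left(-58 + 68 r\right) = 62 - 68 r$)
$- 88 H{\left(47 \right)} = - 88 \left(62 - 3196\right) = \left(-88\right) \left(-3134\right) = 275792$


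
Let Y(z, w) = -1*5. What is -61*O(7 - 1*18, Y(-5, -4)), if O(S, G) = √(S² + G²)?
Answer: -61*√146 ≈ -737.07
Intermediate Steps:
Y(z, w) = -5
O(S, G) = √(G² + S²)
-61*O(7 - 1*18, Y(-5, -4)) = -61*√((-5)² + (7 - 1*18)²) = -61*√(25 + (7 - 18)²) = -61*√(25 + (-11)²) = -61*√(25 + 121) = -61*√146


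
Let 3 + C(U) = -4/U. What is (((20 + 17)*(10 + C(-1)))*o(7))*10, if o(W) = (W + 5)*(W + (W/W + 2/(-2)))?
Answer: 341880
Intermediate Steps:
C(U) = -3 - 4/U
o(W) = W*(5 + W) (o(W) = (5 + W)*(W + (1 + 2*(-½))) = (5 + W)*(W + (1 - 1)) = (5 + W)*(W + 0) = (5 + W)*W = W*(5 + W))
(((20 + 17)*(10 + C(-1)))*o(7))*10 = (((20 + 17)*(10 + (-3 - 4/(-1))))*(7*(5 + 7)))*10 = ((37*(10 + (-3 - 4*(-1))))*(7*12))*10 = ((37*(10 + (-3 + 4)))*84)*10 = ((37*(10 + 1))*84)*10 = ((37*11)*84)*10 = (407*84)*10 = 34188*10 = 341880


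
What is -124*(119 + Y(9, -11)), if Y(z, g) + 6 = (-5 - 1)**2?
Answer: -18476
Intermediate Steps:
Y(z, g) = 30 (Y(z, g) = -6 + (-5 - 1)**2 = -6 + (-6)**2 = -6 + 36 = 30)
-124*(119 + Y(9, -11)) = -124*(119 + 30) = -124*149 = -18476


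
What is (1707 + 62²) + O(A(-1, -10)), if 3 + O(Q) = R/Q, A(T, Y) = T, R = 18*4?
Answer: 5476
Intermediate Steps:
R = 72
O(Q) = -3 + 72/Q
(1707 + 62²) + O(A(-1, -10)) = (1707 + 62²) + (-3 + 72/(-1)) = (1707 + 3844) + (-3 + 72*(-1)) = 5551 + (-3 - 72) = 5551 - 75 = 5476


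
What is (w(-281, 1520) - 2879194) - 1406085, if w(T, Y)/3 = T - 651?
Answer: -4288075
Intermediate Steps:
w(T, Y) = -1953 + 3*T (w(T, Y) = 3*(T - 651) = 3*(-651 + T) = -1953 + 3*T)
(w(-281, 1520) - 2879194) - 1406085 = ((-1953 + 3*(-281)) - 2879194) - 1406085 = ((-1953 - 843) - 2879194) - 1406085 = (-2796 - 2879194) - 1406085 = -2881990 - 1406085 = -4288075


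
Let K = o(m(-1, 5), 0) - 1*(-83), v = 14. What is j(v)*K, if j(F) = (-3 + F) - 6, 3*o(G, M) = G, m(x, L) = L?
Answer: 1270/3 ≈ 423.33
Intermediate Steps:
o(G, M) = G/3
K = 254/3 (K = (⅓)*5 - 1*(-83) = 5/3 + 83 = 254/3 ≈ 84.667)
j(F) = -9 + F
j(v)*K = (-9 + 14)*(254/3) = 5*(254/3) = 1270/3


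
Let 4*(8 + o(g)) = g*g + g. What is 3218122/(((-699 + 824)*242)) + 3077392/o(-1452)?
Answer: 178809205601/1593282625 ≈ 112.23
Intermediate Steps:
o(g) = -8 + g/4 + g**2/4 (o(g) = -8 + (g*g + g)/4 = -8 + (g**2 + g)/4 = -8 + (g + g**2)/4 = -8 + (g/4 + g**2/4) = -8 + g/4 + g**2/4)
3218122/(((-699 + 824)*242)) + 3077392/o(-1452) = 3218122/(((-699 + 824)*242)) + 3077392/(-8 + (1/4)*(-1452) + (1/4)*(-1452)**2) = 3218122/((125*242)) + 3077392/(-8 - 363 + (1/4)*2108304) = 3218122/30250 + 3077392/(-8 - 363 + 527076) = 3218122*(1/30250) + 3077392/526705 = 1609061/15125 + 3077392*(1/526705) = 1609061/15125 + 3077392/526705 = 178809205601/1593282625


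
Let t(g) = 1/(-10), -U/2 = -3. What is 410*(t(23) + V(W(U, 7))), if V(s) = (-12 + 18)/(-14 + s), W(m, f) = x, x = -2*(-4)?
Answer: -451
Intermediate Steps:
U = 6 (U = -2*(-3) = 6)
x = 8
W(m, f) = 8
t(g) = -⅒
V(s) = 6/(-14 + s)
410*(t(23) + V(W(U, 7))) = 410*(-⅒ + 6/(-14 + 8)) = 410*(-⅒ + 6/(-6)) = 410*(-⅒ + 6*(-⅙)) = 410*(-⅒ - 1) = 410*(-11/10) = -451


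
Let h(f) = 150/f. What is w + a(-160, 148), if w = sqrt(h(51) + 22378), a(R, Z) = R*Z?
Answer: -23680 + 2*sqrt(1617023)/17 ≈ -23530.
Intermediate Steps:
w = 2*sqrt(1617023)/17 (w = sqrt(150/51 + 22378) = sqrt(150*(1/51) + 22378) = sqrt(50/17 + 22378) = sqrt(380476/17) = 2*sqrt(1617023)/17 ≈ 149.60)
w + a(-160, 148) = 2*sqrt(1617023)/17 - 160*148 = 2*sqrt(1617023)/17 - 23680 = -23680 + 2*sqrt(1617023)/17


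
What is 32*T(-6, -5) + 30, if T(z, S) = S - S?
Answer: 30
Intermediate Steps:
T(z, S) = 0
32*T(-6, -5) + 30 = 32*0 + 30 = 0 + 30 = 30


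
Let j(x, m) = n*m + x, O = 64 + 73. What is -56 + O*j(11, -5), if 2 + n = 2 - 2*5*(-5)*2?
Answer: -67049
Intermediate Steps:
n = 100 (n = -2 + (2 - 2*5*(-5)*2) = -2 + (2 - (-50)*2) = -2 + (2 - 2*(-50)) = -2 + (2 + 100) = -2 + 102 = 100)
O = 137
j(x, m) = x + 100*m (j(x, m) = 100*m + x = x + 100*m)
-56 + O*j(11, -5) = -56 + 137*(11 + 100*(-5)) = -56 + 137*(11 - 500) = -56 + 137*(-489) = -56 - 66993 = -67049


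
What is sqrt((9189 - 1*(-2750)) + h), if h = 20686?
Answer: 15*sqrt(145) ≈ 180.62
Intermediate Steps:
sqrt((9189 - 1*(-2750)) + h) = sqrt((9189 - 1*(-2750)) + 20686) = sqrt((9189 + 2750) + 20686) = sqrt(11939 + 20686) = sqrt(32625) = 15*sqrt(145)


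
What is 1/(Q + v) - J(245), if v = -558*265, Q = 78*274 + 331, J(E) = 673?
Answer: -84910392/126167 ≈ -673.00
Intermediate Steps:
Q = 21703 (Q = 21372 + 331 = 21703)
v = -147870
1/(Q + v) - J(245) = 1/(21703 - 147870) - 1*673 = 1/(-126167) - 673 = -1/126167 - 673 = -84910392/126167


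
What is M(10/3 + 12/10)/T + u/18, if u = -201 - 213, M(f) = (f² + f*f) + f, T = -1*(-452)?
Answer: -582208/25425 ≈ -22.899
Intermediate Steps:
T = 452
M(f) = f + 2*f² (M(f) = (f² + f²) + f = 2*f² + f = f + 2*f²)
u = -414
M(10/3 + 12/10)/T + u/18 = ((10/3 + 12/10)*(1 + 2*(10/3 + 12/10)))/452 - 414/18 = ((10*(⅓) + 12*(⅒))*(1 + 2*(10*(⅓) + 12*(⅒))))*(1/452) - 414*1/18 = ((10/3 + 6/5)*(1 + 2*(10/3 + 6/5)))*(1/452) - 23 = (68*(1 + 2*(68/15))/15)*(1/452) - 23 = (68*(1 + 136/15)/15)*(1/452) - 23 = ((68/15)*(151/15))*(1/452) - 23 = (10268/225)*(1/452) - 23 = 2567/25425 - 23 = -582208/25425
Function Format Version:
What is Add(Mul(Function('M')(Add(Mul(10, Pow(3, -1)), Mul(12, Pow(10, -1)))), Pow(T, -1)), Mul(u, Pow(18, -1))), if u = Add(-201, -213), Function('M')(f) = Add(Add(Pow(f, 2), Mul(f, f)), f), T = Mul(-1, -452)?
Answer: Rational(-582208, 25425) ≈ -22.899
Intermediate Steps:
T = 452
Function('M')(f) = Add(f, Mul(2, Pow(f, 2))) (Function('M')(f) = Add(Add(Pow(f, 2), Pow(f, 2)), f) = Add(Mul(2, Pow(f, 2)), f) = Add(f, Mul(2, Pow(f, 2))))
u = -414
Add(Mul(Function('M')(Add(Mul(10, Pow(3, -1)), Mul(12, Pow(10, -1)))), Pow(T, -1)), Mul(u, Pow(18, -1))) = Add(Mul(Mul(Add(Mul(10, Pow(3, -1)), Mul(12, Pow(10, -1))), Add(1, Mul(2, Add(Mul(10, Pow(3, -1)), Mul(12, Pow(10, -1)))))), Pow(452, -1)), Mul(-414, Pow(18, -1))) = Add(Mul(Mul(Add(Mul(10, Rational(1, 3)), Mul(12, Rational(1, 10))), Add(1, Mul(2, Add(Mul(10, Rational(1, 3)), Mul(12, Rational(1, 10)))))), Rational(1, 452)), Mul(-414, Rational(1, 18))) = Add(Mul(Mul(Add(Rational(10, 3), Rational(6, 5)), Add(1, Mul(2, Add(Rational(10, 3), Rational(6, 5))))), Rational(1, 452)), -23) = Add(Mul(Mul(Rational(68, 15), Add(1, Mul(2, Rational(68, 15)))), Rational(1, 452)), -23) = Add(Mul(Mul(Rational(68, 15), Add(1, Rational(136, 15))), Rational(1, 452)), -23) = Add(Mul(Mul(Rational(68, 15), Rational(151, 15)), Rational(1, 452)), -23) = Add(Mul(Rational(10268, 225), Rational(1, 452)), -23) = Add(Rational(2567, 25425), -23) = Rational(-582208, 25425)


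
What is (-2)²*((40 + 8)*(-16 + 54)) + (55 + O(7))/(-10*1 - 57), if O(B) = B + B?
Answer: 488763/67 ≈ 7295.0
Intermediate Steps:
O(B) = 2*B
(-2)²*((40 + 8)*(-16 + 54)) + (55 + O(7))/(-10*1 - 57) = (-2)²*((40 + 8)*(-16 + 54)) + (55 + 2*7)/(-10*1 - 57) = 4*(48*38) + (55 + 14)/(-10 - 57) = 4*1824 + 69/(-67) = 7296 + 69*(-1/67) = 7296 - 69/67 = 488763/67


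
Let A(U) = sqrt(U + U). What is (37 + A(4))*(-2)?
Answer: -74 - 4*sqrt(2) ≈ -79.657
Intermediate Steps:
A(U) = sqrt(2)*sqrt(U) (A(U) = sqrt(2*U) = sqrt(2)*sqrt(U))
(37 + A(4))*(-2) = (37 + sqrt(2)*sqrt(4))*(-2) = (37 + sqrt(2)*2)*(-2) = (37 + 2*sqrt(2))*(-2) = -74 - 4*sqrt(2)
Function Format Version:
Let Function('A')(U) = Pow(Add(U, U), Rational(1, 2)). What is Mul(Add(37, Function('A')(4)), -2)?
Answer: Add(-74, Mul(-4, Pow(2, Rational(1, 2)))) ≈ -79.657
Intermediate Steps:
Function('A')(U) = Mul(Pow(2, Rational(1, 2)), Pow(U, Rational(1, 2))) (Function('A')(U) = Pow(Mul(2, U), Rational(1, 2)) = Mul(Pow(2, Rational(1, 2)), Pow(U, Rational(1, 2))))
Mul(Add(37, Function('A')(4)), -2) = Mul(Add(37, Mul(Pow(2, Rational(1, 2)), Pow(4, Rational(1, 2)))), -2) = Mul(Add(37, Mul(Pow(2, Rational(1, 2)), 2)), -2) = Mul(Add(37, Mul(2, Pow(2, Rational(1, 2)))), -2) = Add(-74, Mul(-4, Pow(2, Rational(1, 2))))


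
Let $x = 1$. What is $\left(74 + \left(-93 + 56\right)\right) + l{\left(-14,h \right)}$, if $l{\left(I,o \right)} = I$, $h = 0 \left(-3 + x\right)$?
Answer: $23$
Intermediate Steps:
$h = 0$ ($h = 0 \left(-3 + 1\right) = 0 \left(-2\right) = 0$)
$\left(74 + \left(-93 + 56\right)\right) + l{\left(-14,h \right)} = \left(74 + \left(-93 + 56\right)\right) - 14 = \left(74 - 37\right) - 14 = 37 - 14 = 23$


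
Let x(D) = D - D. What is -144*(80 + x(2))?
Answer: -11520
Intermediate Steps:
x(D) = 0
-144*(80 + x(2)) = -144*(80 + 0) = -144*80 = -11520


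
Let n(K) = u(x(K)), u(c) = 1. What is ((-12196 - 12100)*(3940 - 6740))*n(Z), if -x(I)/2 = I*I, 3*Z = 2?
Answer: 68028800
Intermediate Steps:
Z = 2/3 (Z = (1/3)*2 = 2/3 ≈ 0.66667)
x(I) = -2*I**2 (x(I) = -2*I*I = -2*I**2)
n(K) = 1
((-12196 - 12100)*(3940 - 6740))*n(Z) = ((-12196 - 12100)*(3940 - 6740))*1 = -24296*(-2800)*1 = 68028800*1 = 68028800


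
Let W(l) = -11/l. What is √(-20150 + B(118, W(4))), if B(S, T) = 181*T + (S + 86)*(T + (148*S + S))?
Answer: √14262077/2 ≈ 1888.3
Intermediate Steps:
B(S, T) = 181*T + (86 + S)*(T + 149*S)
√(-20150 + B(118, W(4))) = √(-20150 + (149*118² + 267*(-11/4) + 12814*118 + 118*(-11/4))) = √(-20150 + (149*13924 + 267*(-11*¼) + 1512052 + 118*(-11*¼))) = √(-20150 + (2074676 + 267*(-11/4) + 1512052 + 118*(-11/4))) = √(-20150 + (2074676 - 2937/4 + 1512052 - 649/2)) = √(-20150 + 14342677/4) = √(14262077/4) = √14262077/2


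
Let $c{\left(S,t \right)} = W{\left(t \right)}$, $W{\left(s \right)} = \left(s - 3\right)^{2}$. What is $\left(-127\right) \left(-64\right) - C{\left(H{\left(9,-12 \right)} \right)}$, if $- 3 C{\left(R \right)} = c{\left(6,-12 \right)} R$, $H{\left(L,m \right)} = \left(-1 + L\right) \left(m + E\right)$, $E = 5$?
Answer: $3928$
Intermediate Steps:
$H{\left(L,m \right)} = \left(-1 + L\right) \left(5 + m\right)$ ($H{\left(L,m \right)} = \left(-1 + L\right) \left(m + 5\right) = \left(-1 + L\right) \left(5 + m\right)$)
$W{\left(s \right)} = \left(-3 + s\right)^{2}$
$c{\left(S,t \right)} = \left(-3 + t\right)^{2}$
$C{\left(R \right)} = - 75 R$ ($C{\left(R \right)} = - \frac{\left(-3 - 12\right)^{2} R}{3} = - \frac{\left(-15\right)^{2} R}{3} = - \frac{225 R}{3} = - 75 R$)
$\left(-127\right) \left(-64\right) - C{\left(H{\left(9,-12 \right)} \right)} = \left(-127\right) \left(-64\right) - - 75 \left(-5 - -12 + 5 \cdot 9 + 9 \left(-12\right)\right) = 8128 - - 75 \left(-5 + 12 + 45 - 108\right) = 8128 - \left(-75\right) \left(-56\right) = 8128 - 4200 = 3928$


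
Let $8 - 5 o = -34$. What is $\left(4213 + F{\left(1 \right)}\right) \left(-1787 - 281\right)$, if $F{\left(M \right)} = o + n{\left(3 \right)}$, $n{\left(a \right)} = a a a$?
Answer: $- \frac{43928456}{5} \approx -8.7857 \cdot 10^{6}$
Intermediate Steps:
$n{\left(a \right)} = a^{3}$ ($n{\left(a \right)} = a^{2} a = a^{3}$)
$o = \frac{42}{5}$ ($o = \frac{8}{5} - - \frac{34}{5} = \frac{8}{5} + \frac{34}{5} = \frac{42}{5} \approx 8.4$)
$F{\left(M \right)} = \frac{177}{5}$ ($F{\left(M \right)} = \frac{42}{5} + 3^{3} = \frac{42}{5} + 27 = \frac{177}{5}$)
$\left(4213 + F{\left(1 \right)}\right) \left(-1787 - 281\right) = \left(4213 + \frac{177}{5}\right) \left(-1787 - 281\right) = \frac{21242}{5} \left(-2068\right) = - \frac{43928456}{5}$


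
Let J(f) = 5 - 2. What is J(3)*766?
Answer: 2298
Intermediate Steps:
J(f) = 3
J(3)*766 = 3*766 = 2298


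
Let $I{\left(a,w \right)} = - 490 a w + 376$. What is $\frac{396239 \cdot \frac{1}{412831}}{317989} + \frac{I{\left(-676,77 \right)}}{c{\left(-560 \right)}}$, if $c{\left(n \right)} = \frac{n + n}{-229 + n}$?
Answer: $\frac{11793787185566330989}{656378584295} \approx 1.7968 \cdot 10^{7}$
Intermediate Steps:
$I{\left(a,w \right)} = 376 - 490 a w$ ($I{\left(a,w \right)} = - 490 a w + 376 = 376 - 490 a w$)
$c{\left(n \right)} = \frac{2 n}{-229 + n}$
$\frac{396239 \cdot \frac{1}{412831}}{317989} + \frac{I{\left(-676,77 \right)}}{c{\left(-560 \right)}} = \frac{396239 \cdot \frac{1}{412831}}{317989} + \frac{376 - \left(-331240\right) 77}{2 \left(-560\right) \frac{1}{-229 - 560}} = 396239 \cdot \frac{1}{412831} \cdot \frac{1}{317989} + \frac{376 + 25505480}{2 \left(-560\right) \frac{1}{-789}} = \frac{396239}{412831} \cdot \frac{1}{317989} + \frac{25505856}{2 \left(-560\right) \left(- \frac{1}{789}\right)} = \frac{396239}{131275716859} + \frac{25505856}{\frac{1120}{789}} = \frac{396239}{131275716859} + 25505856 \cdot \frac{789}{1120} = \frac{396239}{131275716859} + \frac{628878762}{35} = \frac{11793787185566330989}{656378584295}$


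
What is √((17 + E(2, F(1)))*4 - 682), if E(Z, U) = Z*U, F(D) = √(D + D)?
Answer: √(-614 + 8*√2) ≈ 24.55*I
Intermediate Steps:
F(D) = √2*√D (F(D) = √(2*D) = √2*√D)
E(Z, U) = U*Z
√((17 + E(2, F(1)))*4 - 682) = √((17 + (√2*√1)*2)*4 - 682) = √((17 + (√2*1)*2)*4 - 682) = √((17 + √2*2)*4 - 682) = √((17 + 2*√2)*4 - 682) = √((68 + 8*√2) - 682) = √(-614 + 8*√2)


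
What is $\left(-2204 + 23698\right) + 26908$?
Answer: $48402$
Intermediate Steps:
$\left(-2204 + 23698\right) + 26908 = 21494 + 26908 = 48402$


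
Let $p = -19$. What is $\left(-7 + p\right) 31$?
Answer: $-806$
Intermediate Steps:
$\left(-7 + p\right) 31 = \left(-7 - 19\right) 31 = \left(-26\right) 31 = -806$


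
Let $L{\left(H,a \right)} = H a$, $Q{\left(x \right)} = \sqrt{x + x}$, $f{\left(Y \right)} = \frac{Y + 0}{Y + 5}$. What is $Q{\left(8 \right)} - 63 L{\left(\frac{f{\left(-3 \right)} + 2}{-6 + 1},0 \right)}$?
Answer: $4$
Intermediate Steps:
$f{\left(Y \right)} = \frac{Y}{5 + Y}$
$Q{\left(x \right)} = \sqrt{2} \sqrt{x}$ ($Q{\left(x \right)} = \sqrt{2 x} = \sqrt{2} \sqrt{x}$)
$Q{\left(8 \right)} - 63 L{\left(\frac{f{\left(-3 \right)} + 2}{-6 + 1},0 \right)} = \sqrt{2} \sqrt{8} - 63 \frac{- \frac{3}{5 - 3} + 2}{-6 + 1} \cdot 0 = \sqrt{2} \cdot 2 \sqrt{2} - 63 \frac{- \frac{3}{2} + 2}{-5} \cdot 0 = 4 - 63 \left(\left(-3\right) \frac{1}{2} + 2\right) \left(- \frac{1}{5}\right) 0 = 4 - 63 \left(- \frac{3}{2} + 2\right) \left(- \frac{1}{5}\right) 0 = 4 - 63 \cdot \frac{1}{2} \left(- \frac{1}{5}\right) 0 = 4 - 63 \left(\left(- \frac{1}{10}\right) 0\right) = 4 - 0 = 4 + 0 = 4$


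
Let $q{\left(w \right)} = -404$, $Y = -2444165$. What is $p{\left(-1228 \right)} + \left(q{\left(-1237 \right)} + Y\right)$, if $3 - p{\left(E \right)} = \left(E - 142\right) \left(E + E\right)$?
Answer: $-5809286$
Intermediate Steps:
$p{\left(E \right)} = 3 - 2 E \left(-142 + E\right)$ ($p{\left(E \right)} = 3 - \left(E - 142\right) \left(E + E\right) = 3 - \left(-142 + E\right) 2 E = 3 - 2 E \left(-142 + E\right)$)
$p{\left(-1228 \right)} + \left(q{\left(-1237 \right)} + Y\right) = \left(3 - 2 \left(-1228\right)^{2} + 284 \left(-1228\right)\right) - 2444569 = \left(3 - 3015968 - 348752\right) - 2444569 = -3364717 - 2444569 = -5809286$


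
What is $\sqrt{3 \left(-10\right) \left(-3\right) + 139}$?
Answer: $\sqrt{229} \approx 15.133$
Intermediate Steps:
$\sqrt{3 \left(-10\right) \left(-3\right) + 139} = \sqrt{\left(-30\right) \left(-3\right) + 139} = \sqrt{90 + 139} = \sqrt{229}$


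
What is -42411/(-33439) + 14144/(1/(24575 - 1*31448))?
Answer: -3250662395157/33439 ≈ -9.7212e+7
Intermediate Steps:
-42411/(-33439) + 14144/(1/(24575 - 1*31448)) = -42411*(-1/33439) + 14144/(1/(24575 - 31448)) = 42411/33439 + 14144/(1/(-6873)) = 42411/33439 + 14144/(-1/6873) = 42411/33439 + 14144*(-6873) = 42411/33439 - 97211712 = -3250662395157/33439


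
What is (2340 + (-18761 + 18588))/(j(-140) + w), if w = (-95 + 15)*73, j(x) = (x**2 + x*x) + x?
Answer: 197/3020 ≈ 0.065232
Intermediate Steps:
j(x) = x + 2*x**2 (j(x) = (x**2 + x**2) + x = 2*x**2 + x = x + 2*x**2)
w = -5840 (w = -80*73 = -5840)
(2340 + (-18761 + 18588))/(j(-140) + w) = (2340 + (-18761 + 18588))/(-140*(1 + 2*(-140)) - 5840) = (2340 - 173)/(-140*(1 - 280) - 5840) = 2167/(-140*(-279) - 5840) = 2167/(39060 - 5840) = 2167/33220 = 2167*(1/33220) = 197/3020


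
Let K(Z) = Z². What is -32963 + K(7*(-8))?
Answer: -29827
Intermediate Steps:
-32963 + K(7*(-8)) = -32963 + (7*(-8))² = -32963 + (-56)² = -32963 + 3136 = -29827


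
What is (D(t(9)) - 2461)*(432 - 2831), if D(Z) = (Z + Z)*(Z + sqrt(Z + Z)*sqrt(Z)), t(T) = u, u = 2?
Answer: 5884747 - 19192*sqrt(2) ≈ 5.8576e+6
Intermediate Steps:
t(T) = 2
D(Z) = 2*Z*(Z + Z*sqrt(2)) (D(Z) = (2*Z)*(Z + sqrt(2*Z)*sqrt(Z)) = (2*Z)*(Z + (sqrt(2)*sqrt(Z))*sqrt(Z)) = (2*Z)*(Z + Z*sqrt(2)) = 2*Z*(Z + Z*sqrt(2)))
(D(t(9)) - 2461)*(432 - 2831) = (2*2**2*(1 + sqrt(2)) - 2461)*(432 - 2831) = (2*4*(1 + sqrt(2)) - 2461)*(-2399) = ((8 + 8*sqrt(2)) - 2461)*(-2399) = (-2453 + 8*sqrt(2))*(-2399) = 5884747 - 19192*sqrt(2)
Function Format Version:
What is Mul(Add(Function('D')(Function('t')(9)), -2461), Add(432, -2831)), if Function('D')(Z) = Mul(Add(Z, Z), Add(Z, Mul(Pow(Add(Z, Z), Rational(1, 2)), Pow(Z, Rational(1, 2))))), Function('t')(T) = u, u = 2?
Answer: Add(5884747, Mul(-19192, Pow(2, Rational(1, 2)))) ≈ 5.8576e+6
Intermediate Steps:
Function('t')(T) = 2
Function('D')(Z) = Mul(2, Z, Add(Z, Mul(Z, Pow(2, Rational(1, 2))))) (Function('D')(Z) = Mul(Mul(2, Z), Add(Z, Mul(Pow(Mul(2, Z), Rational(1, 2)), Pow(Z, Rational(1, 2))))) = Mul(Mul(2, Z), Add(Z, Mul(Mul(Pow(2, Rational(1, 2)), Pow(Z, Rational(1, 2))), Pow(Z, Rational(1, 2))))) = Mul(Mul(2, Z), Add(Z, Mul(Z, Pow(2, Rational(1, 2))))) = Mul(2, Z, Add(Z, Mul(Z, Pow(2, Rational(1, 2))))))
Mul(Add(Function('D')(Function('t')(9)), -2461), Add(432, -2831)) = Mul(Add(Mul(2, Pow(2, 2), Add(1, Pow(2, Rational(1, 2)))), -2461), Add(432, -2831)) = Mul(Add(Mul(2, 4, Add(1, Pow(2, Rational(1, 2)))), -2461), -2399) = Mul(Add(Add(8, Mul(8, Pow(2, Rational(1, 2)))), -2461), -2399) = Mul(Add(-2453, Mul(8, Pow(2, Rational(1, 2)))), -2399) = Add(5884747, Mul(-19192, Pow(2, Rational(1, 2))))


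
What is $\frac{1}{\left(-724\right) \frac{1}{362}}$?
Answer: $- \frac{1}{2} \approx -0.5$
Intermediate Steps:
$\frac{1}{\left(-724\right) \frac{1}{362}} = \frac{1}{-2} = - \frac{1}{2}$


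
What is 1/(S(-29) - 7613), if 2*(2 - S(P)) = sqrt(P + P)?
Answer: -15222/115854671 + I*sqrt(58)/115854671 ≈ -0.00013139 + 6.5736e-8*I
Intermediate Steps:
S(P) = 2 - sqrt(2)*sqrt(P)/2 (S(P) = 2 - sqrt(P + P)/2 = 2 - sqrt(2)*sqrt(P)/2)
1/(S(-29) - 7613) = 1/((2 - sqrt(2)*sqrt(-29)/2) - 7613) = 1/((2 - sqrt(2)*I*sqrt(29)/2) - 7613) = 1/((2 - I*sqrt(58)/2) - 7613) = 1/(-7611 - I*sqrt(58)/2)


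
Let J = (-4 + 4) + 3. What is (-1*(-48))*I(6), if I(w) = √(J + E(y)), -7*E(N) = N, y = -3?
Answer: 96*√42/7 ≈ 88.879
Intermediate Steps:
J = 3 (J = 0 + 3 = 3)
E(N) = -N/7
I(w) = 2*√42/7 (I(w) = √(3 - ⅐*(-3)) = √(3 + 3/7) = √(24/7) = 2*√42/7)
(-1*(-48))*I(6) = (-1*(-48))*(2*√42/7) = 48*(2*√42/7) = 96*√42/7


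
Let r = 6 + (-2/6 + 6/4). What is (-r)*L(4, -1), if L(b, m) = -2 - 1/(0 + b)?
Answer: 129/8 ≈ 16.125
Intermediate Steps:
L(b, m) = -2 - 1/b
r = 43/6 (r = 6 + (-2*⅙ + 6*(¼)) = 6 + (-⅓ + 3/2) = 6 + 7/6 = 43/6 ≈ 7.1667)
(-r)*L(4, -1) = (-1*43/6)*(-2 - 1/4) = -43*(-2 - 1*¼)/6 = -43*(-2 - ¼)/6 = -43/6*(-9/4) = 129/8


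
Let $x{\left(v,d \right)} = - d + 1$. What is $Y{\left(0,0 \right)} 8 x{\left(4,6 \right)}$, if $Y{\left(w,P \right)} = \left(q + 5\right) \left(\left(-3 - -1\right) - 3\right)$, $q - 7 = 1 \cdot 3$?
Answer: $3000$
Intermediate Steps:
$q = 10$ ($q = 7 + 1 \cdot 3 = 7 + 3 = 10$)
$Y{\left(w,P \right)} = -75$ ($Y{\left(w,P \right)} = \left(10 + 5\right) \left(\left(-3 - -1\right) - 3\right) = 15 \left(\left(-3 + 1\right) - 3\right) = 15 \left(-2 - 3\right) = 15 \left(-5\right) = -75$)
$x{\left(v,d \right)} = 1 - d$
$Y{\left(0,0 \right)} 8 x{\left(4,6 \right)} = \left(-75\right) 8 \left(1 - 6\right) = - 600 \left(1 - 6\right) = \left(-600\right) \left(-5\right) = 3000$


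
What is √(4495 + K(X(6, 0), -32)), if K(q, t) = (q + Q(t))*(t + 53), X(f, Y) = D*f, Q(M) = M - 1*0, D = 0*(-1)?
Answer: √3823 ≈ 61.830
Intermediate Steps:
D = 0
Q(M) = M (Q(M) = M + 0 = M)
X(f, Y) = 0 (X(f, Y) = 0*f = 0)
K(q, t) = (53 + t)*(q + t) (K(q, t) = (q + t)*(t + 53) = (q + t)*(53 + t) = (53 + t)*(q + t))
√(4495 + K(X(6, 0), -32)) = √(4495 + ((-32)² + 53*0 + 53*(-32) + 0*(-32))) = √(4495 + (1024 + 0 - 1696 + 0)) = √(4495 - 672) = √3823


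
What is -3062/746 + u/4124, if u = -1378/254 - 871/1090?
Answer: -874346811791/212940224360 ≈ -4.1061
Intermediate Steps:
u = -861627/138430 (u = -1378*1/254 - 871*1/1090 = -689/127 - 871/1090 = -861627/138430 ≈ -6.2243)
-3062/746 + u/4124 = -3062/746 - 861627/138430/4124 = -3062*1/746 - 861627/138430*1/4124 = -1531/373 - 861627/570885320 = -874346811791/212940224360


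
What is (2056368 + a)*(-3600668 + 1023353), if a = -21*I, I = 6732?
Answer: -4935547915740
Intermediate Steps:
a = -141372 (a = -21*6732 = -141372)
(2056368 + a)*(-3600668 + 1023353) = (2056368 - 141372)*(-3600668 + 1023353) = 1914996*(-2577315) = -4935547915740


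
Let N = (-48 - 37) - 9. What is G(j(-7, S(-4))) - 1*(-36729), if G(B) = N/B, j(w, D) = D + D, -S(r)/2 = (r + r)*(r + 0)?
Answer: 2350703/64 ≈ 36730.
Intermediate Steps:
S(r) = -4*r**2 (S(r) = -2*(r + r)*(r + 0) = -2*2*r*r = -4*r**2)
j(w, D) = 2*D
N = -94 (N = -85 - 9 = -94)
G(B) = -94/B
G(j(-7, S(-4))) - 1*(-36729) = -94/(2*(-4*(-4)**2)) - 1*(-36729) = -94/(2*(-4*16)) + 36729 = -94/(2*(-64)) + 36729 = -94/(-128) + 36729 = -94*(-1/128) + 36729 = 47/64 + 36729 = 2350703/64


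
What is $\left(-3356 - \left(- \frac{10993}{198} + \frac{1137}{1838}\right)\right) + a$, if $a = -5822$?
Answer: $- \frac{830028616}{90981} \approx -9123.1$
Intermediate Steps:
$\left(-3356 - \left(- \frac{10993}{198} + \frac{1137}{1838}\right)\right) + a = \left(-3356 - \left(- \frac{10993}{198} + \frac{1137}{1838}\right)\right) - 5822 = \left(-3356 - - \frac{4995002}{90981}\right) - 5822 = \left(-3356 + \left(- \frac{1137}{1838} + \frac{10993}{198}\right)\right) - 5822 = \left(-3356 + \frac{4995002}{90981}\right) - 5822 = - \frac{300337234}{90981} - 5822 = - \frac{830028616}{90981}$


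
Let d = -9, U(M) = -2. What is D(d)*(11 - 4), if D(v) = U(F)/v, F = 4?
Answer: 14/9 ≈ 1.5556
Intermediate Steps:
D(v) = -2/v
D(d)*(11 - 4) = (-2/(-9))*(11 - 4) = -2*(-⅑)*7 = (2/9)*7 = 14/9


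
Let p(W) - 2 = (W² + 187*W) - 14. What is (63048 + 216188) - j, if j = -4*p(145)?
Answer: 471748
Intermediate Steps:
p(W) = -12 + W² + 187*W (p(W) = 2 + ((W² + 187*W) - 14) = 2 + (-14 + W² + 187*W) = -12 + W² + 187*W)
j = -192512 (j = -4*(-12 + 145² + 187*145) = -4*(-12 + 21025 + 27115) = -4*48128 = -192512)
(63048 + 216188) - j = (63048 + 216188) - 1*(-192512) = 279236 + 192512 = 471748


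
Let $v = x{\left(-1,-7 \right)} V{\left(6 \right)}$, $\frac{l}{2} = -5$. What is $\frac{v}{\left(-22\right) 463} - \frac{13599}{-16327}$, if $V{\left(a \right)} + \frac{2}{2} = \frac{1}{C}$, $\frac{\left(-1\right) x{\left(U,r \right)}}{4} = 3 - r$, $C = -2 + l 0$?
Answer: $\frac{68769897}{83153411} \approx 0.82702$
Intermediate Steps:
$l = -10$ ($l = 2 \left(-5\right) = -10$)
$C = -2$ ($C = -2 - 0 = -2 + 0 = -2$)
$x{\left(U,r \right)} = -12 + 4 r$ ($x{\left(U,r \right)} = - 4 \left(3 - r\right) = -12 + 4 r$)
$V{\left(a \right)} = - \frac{3}{2}$ ($V{\left(a \right)} = -1 + \frac{1}{-2} = -1 - \frac{1}{2} = - \frac{3}{2}$)
$v = 60$ ($v = \left(-12 + 4 \left(-7\right)\right) \left(- \frac{3}{2}\right) = \left(-12 - 28\right) \left(- \frac{3}{2}\right) = \left(-40\right) \left(- \frac{3}{2}\right) = 60$)
$\frac{v}{\left(-22\right) 463} - \frac{13599}{-16327} = \frac{60}{\left(-22\right) 463} - \frac{13599}{-16327} = \frac{60}{-10186} - - \frac{13599}{16327} = 60 \left(- \frac{1}{10186}\right) + \frac{13599}{16327} = - \frac{30}{5093} + \frac{13599}{16327} = \frac{68769897}{83153411}$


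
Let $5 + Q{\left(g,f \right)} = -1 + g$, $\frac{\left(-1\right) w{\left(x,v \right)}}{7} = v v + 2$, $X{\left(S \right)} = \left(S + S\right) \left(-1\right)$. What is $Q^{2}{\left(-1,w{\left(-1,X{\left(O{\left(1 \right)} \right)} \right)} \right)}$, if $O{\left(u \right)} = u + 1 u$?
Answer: $49$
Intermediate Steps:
$O{\left(u \right)} = 2 u$ ($O{\left(u \right)} = u + u = 2 u$)
$X{\left(S \right)} = - 2 S$ ($X{\left(S \right)} = 2 S \left(-1\right) = - 2 S$)
$w{\left(x,v \right)} = -14 - 7 v^{2}$ ($w{\left(x,v \right)} = - 7 \left(v v + 2\right) = - 7 \left(v^{2} + 2\right) = - 7 \left(2 + v^{2}\right) = -14 - 7 v^{2}$)
$Q{\left(g,f \right)} = -6 + g$ ($Q{\left(g,f \right)} = -5 + \left(-1 + g\right) = -6 + g$)
$Q^{2}{\left(-1,w{\left(-1,X{\left(O{\left(1 \right)} \right)} \right)} \right)} = \left(-6 - 1\right)^{2} = \left(-7\right)^{2} = 49$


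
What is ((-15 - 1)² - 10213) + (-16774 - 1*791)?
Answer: -27522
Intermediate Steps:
((-15 - 1)² - 10213) + (-16774 - 1*791) = ((-16)² - 10213) + (-16774 - 791) = (256 - 10213) - 17565 = -9957 - 17565 = -27522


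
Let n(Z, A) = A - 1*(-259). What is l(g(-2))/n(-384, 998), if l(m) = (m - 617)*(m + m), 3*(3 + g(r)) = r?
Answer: 40964/11313 ≈ 3.6210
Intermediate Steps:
n(Z, A) = 259 + A (n(Z, A) = A + 259 = 259 + A)
g(r) = -3 + r/3
l(m) = 2*m*(-617 + m) (l(m) = (-617 + m)*(2*m) = 2*m*(-617 + m))
l(g(-2))/n(-384, 998) = (2*(-3 + (⅓)*(-2))*(-617 + (-3 + (⅓)*(-2))))/(259 + 998) = (2*(-3 - ⅔)*(-617 + (-3 - ⅔)))/1257 = (2*(-11/3)*(-617 - 11/3))*(1/1257) = (2*(-11/3)*(-1862/3))*(1/1257) = (40964/9)*(1/1257) = 40964/11313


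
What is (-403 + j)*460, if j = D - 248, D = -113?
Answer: -351440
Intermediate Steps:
j = -361 (j = -113 - 248 = -361)
(-403 + j)*460 = (-403 - 361)*460 = -764*460 = -351440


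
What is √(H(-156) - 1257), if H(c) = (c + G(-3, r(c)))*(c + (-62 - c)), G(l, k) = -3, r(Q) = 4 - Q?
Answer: √8601 ≈ 92.742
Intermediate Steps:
H(c) = 186 - 62*c (H(c) = (c - 3)*(c + (-62 - c)) = (-3 + c)*(-62) = 186 - 62*c)
√(H(-156) - 1257) = √((186 - 62*(-156)) - 1257) = √((186 + 9672) - 1257) = √(9858 - 1257) = √8601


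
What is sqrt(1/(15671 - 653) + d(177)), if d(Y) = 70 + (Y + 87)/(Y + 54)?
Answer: sqrt(786234305346)/105126 ≈ 8.4346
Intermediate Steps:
d(Y) = 70 + (87 + Y)/(54 + Y)
sqrt(1/(15671 - 653) + d(177)) = sqrt(1/(15671 - 653) + (3867 + 71*177)/(54 + 177)) = sqrt(1/15018 + (3867 + 12567)/231) = sqrt(1/15018 + (1/231)*16434) = sqrt(1/15018 + 498/7) = sqrt(7478971/105126) = sqrt(786234305346)/105126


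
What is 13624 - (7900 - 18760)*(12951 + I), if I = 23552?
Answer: 396436204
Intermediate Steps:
13624 - (7900 - 18760)*(12951 + I) = 13624 - (7900 - 18760)*(12951 + 23552) = 13624 - (-10860)*36503 = 13624 - 1*(-396422580) = 13624 + 396422580 = 396436204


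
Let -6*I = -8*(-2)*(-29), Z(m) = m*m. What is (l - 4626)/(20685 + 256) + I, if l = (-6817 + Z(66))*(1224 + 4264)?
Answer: -35673470/62823 ≈ -567.84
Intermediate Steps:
Z(m) = m²
l = -13505968 (l = (-6817 + 66²)*(1224 + 4264) = (-6817 + 4356)*5488 = -2461*5488 = -13505968)
I = 232/3 (I = -(-8*(-2))*(-29)/6 = -8*(-29)/3 = -⅙*(-464) = 232/3 ≈ 77.333)
(l - 4626)/(20685 + 256) + I = (-13505968 - 4626)/(20685 + 256) + 232/3 = -13510594/20941 + 232/3 = -35673470/62823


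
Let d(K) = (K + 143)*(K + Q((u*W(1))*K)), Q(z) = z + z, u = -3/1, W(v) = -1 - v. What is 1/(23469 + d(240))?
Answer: 1/1218429 ≈ 8.2073e-7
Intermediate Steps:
u = -3 (u = -3*1 = -3)
Q(z) = 2*z
d(K) = 13*K*(143 + K) (d(K) = (K + 143)*(K + 2*((-3*(-1 - 1*1))*K)) = (143 + K)*(K + 2*((-3*(-1 - 1))*K)) = (143 + K)*(K + 2*((-3*(-2))*K)) = (143 + K)*(K + 2*(6*K)) = (143 + K)*(K + 12*K) = (143 + K)*(13*K) = 13*K*(143 + K))
1/(23469 + d(240)) = 1/(23469 + 13*240*(143 + 240)) = 1/(23469 + 13*240*383) = 1/(23469 + 1194960) = 1/1218429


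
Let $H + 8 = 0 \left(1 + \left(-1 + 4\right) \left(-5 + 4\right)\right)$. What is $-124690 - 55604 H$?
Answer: $320142$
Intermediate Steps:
$H = -8$ ($H = -8 + 0 \left(1 + \left(-1 + 4\right) \left(-5 + 4\right)\right) = -8 + 0 \left(1 + 3 \left(-1\right)\right) = -8 + 0 \left(1 - 3\right) = -8 + 0 \left(-2\right) = -8 + 0 = -8$)
$-124690 - 55604 H = -124690 - 55604 \left(-8\right) = -124690 - -444832 = -124690 + 444832 = 320142$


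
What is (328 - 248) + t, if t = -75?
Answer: 5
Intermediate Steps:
(328 - 248) + t = (328 - 248) - 75 = 80 - 75 = 5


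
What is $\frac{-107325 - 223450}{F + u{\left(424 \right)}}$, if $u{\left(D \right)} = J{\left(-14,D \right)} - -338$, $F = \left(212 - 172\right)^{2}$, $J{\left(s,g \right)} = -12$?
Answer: $- \frac{330775}{1926} \approx -171.74$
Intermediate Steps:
$F = 1600$ ($F = 40^{2} = 1600$)
$u{\left(D \right)} = 326$ ($u{\left(D \right)} = -12 - -338 = -12 + 338 = 326$)
$\frac{-107325 - 223450}{F + u{\left(424 \right)}} = \frac{-107325 - 223450}{1600 + 326} = - \frac{330775}{1926}$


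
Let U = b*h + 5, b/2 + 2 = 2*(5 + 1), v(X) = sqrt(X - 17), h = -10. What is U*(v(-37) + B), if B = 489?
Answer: -95355 - 585*I*sqrt(6) ≈ -95355.0 - 1433.0*I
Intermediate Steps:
v(X) = sqrt(-17 + X)
b = 20 (b = -4 + 2*(2*(5 + 1)) = -4 + 2*(2*6) = -4 + 2*12 = -4 + 24 = 20)
U = -195 (U = 20*(-10) + 5 = -200 + 5 = -195)
U*(v(-37) + B) = -195*(sqrt(-17 - 37) + 489) = -195*(sqrt(-54) + 489) = -195*(3*I*sqrt(6) + 489) = -195*(489 + 3*I*sqrt(6)) = -95355 - 585*I*sqrt(6)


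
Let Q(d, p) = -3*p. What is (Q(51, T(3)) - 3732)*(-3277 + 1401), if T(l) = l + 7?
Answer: 7057512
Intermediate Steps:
T(l) = 7 + l
(Q(51, T(3)) - 3732)*(-3277 + 1401) = (-3*(7 + 3) - 3732)*(-3277 + 1401) = (-3*10 - 3732)*(-1876) = (-30 - 3732)*(-1876) = -3762*(-1876) = 7057512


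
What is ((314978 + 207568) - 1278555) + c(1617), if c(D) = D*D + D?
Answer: 1860297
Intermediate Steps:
c(D) = D + D**2 (c(D) = D**2 + D = D + D**2)
((314978 + 207568) - 1278555) + c(1617) = ((314978 + 207568) - 1278555) + 1617*(1 + 1617) = (522546 - 1278555) + 1617*1618 = -756009 + 2616306 = 1860297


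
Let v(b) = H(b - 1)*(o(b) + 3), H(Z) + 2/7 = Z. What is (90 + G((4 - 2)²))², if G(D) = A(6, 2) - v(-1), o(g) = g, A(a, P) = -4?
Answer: 401956/49 ≈ 8203.2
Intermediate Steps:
H(Z) = -2/7 + Z
v(b) = (3 + b)*(-9/7 + b) (v(b) = (-2/7 + (b - 1))*(b + 3) = (-2/7 + (-1 + b))*(3 + b) = (-9/7 + b)*(3 + b) = (3 + b)*(-9/7 + b))
G(D) = 4/7 (G(D) = -4 - (-9 + 7*(-1))*(3 - 1)/7 = -4 - (-9 - 7)*2/7 = -4 - (-16)*2/7 = -4 - 1*(-32/7) = -4 + 32/7 = 4/7)
(90 + G((4 - 2)²))² = (90 + 4/7)² = (634/7)² = 401956/49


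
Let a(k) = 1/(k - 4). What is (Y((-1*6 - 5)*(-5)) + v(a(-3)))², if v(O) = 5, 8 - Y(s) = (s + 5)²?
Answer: 12866569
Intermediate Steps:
a(k) = 1/(-4 + k)
Y(s) = 8 - (5 + s)² (Y(s) = 8 - (s + 5)² = 8 - (5 + s)²)
(Y((-1*6 - 5)*(-5)) + v(a(-3)))² = ((8 - (5 + (-1*6 - 5)*(-5))²) + 5)² = ((8 - (5 + (-6 - 5)*(-5))²) + 5)² = ((8 - (5 - 11*(-5))²) + 5)² = ((8 - (5 + 55)²) + 5)² = ((8 - 1*60²) + 5)² = ((8 - 1*3600) + 5)² = ((8 - 3600) + 5)² = (-3592 + 5)² = (-3587)² = 12866569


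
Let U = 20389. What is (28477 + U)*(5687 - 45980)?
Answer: -1968957738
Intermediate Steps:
(28477 + U)*(5687 - 45980) = (28477 + 20389)*(5687 - 45980) = 48866*(-40293) = -1968957738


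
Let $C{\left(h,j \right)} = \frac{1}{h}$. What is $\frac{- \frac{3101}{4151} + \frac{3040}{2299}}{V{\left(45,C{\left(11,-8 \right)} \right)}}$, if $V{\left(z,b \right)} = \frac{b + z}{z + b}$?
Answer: $\frac{41277}{71753} \approx 0.57526$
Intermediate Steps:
$V{\left(z,b \right)} = 1$ ($V{\left(z,b \right)} = \frac{b + z}{b + z} = 1$)
$\frac{- \frac{3101}{4151} + \frac{3040}{2299}}{V{\left(45,C{\left(11,-8 \right)} \right)}} = \frac{- \frac{3101}{4151} + \frac{3040}{2299}}{1} = \left(\left(-3101\right) \frac{1}{4151} + 3040 \cdot \frac{1}{2299}\right) 1 = \left(- \frac{443}{593} + \frac{160}{121}\right) 1 = \frac{41277}{71753} \cdot 1 = \frac{41277}{71753}$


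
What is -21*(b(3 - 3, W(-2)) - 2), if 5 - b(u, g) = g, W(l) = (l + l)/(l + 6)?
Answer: -84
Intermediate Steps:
W(l) = 2*l/(6 + l) (W(l) = (2*l)/(6 + l) = 2*l/(6 + l))
b(u, g) = 5 - g
-21*(b(3 - 3, W(-2)) - 2) = -21*((5 - 2*(-2)/(6 - 2)) - 2) = -21*((5 - 2*(-2)/4) - 2) = -21*((5 - 1*(-1)) - 2) = -21*((5 + 1) - 2) = -21*(6 - 2) = -21*4 = -84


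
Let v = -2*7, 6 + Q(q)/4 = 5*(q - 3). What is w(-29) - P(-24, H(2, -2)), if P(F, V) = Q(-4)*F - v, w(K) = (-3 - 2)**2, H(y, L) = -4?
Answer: -3925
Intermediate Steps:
Q(q) = -84 + 20*q (Q(q) = -24 + 4*(5*(q - 3)) = -24 + 4*(5*(-3 + q)) = -24 + 4*(-15 + 5*q) = -24 + (-60 + 20*q) = -84 + 20*q)
v = -14
w(K) = 25 (w(K) = (-5)**2 = 25)
P(F, V) = 14 - 164*F (P(F, V) = (-84 + 20*(-4))*F - 1*(-14) = (-84 - 80)*F + 14 = -164*F + 14 = 14 - 164*F)
w(-29) - P(-24, H(2, -2)) = 25 - (14 - 164*(-24)) = 25 - (14 + 3936) = 25 - 1*3950 = 25 - 3950 = -3925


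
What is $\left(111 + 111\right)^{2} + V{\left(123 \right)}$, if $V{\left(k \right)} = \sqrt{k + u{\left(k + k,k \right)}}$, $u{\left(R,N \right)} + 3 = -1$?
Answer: $49284 + \sqrt{119} \approx 49295.0$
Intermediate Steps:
$u{\left(R,N \right)} = -4$ ($u{\left(R,N \right)} = -3 - 1 = -4$)
$V{\left(k \right)} = \sqrt{-4 + k}$ ($V{\left(k \right)} = \sqrt{k - 4} = \sqrt{-4 + k}$)
$\left(111 + 111\right)^{2} + V{\left(123 \right)} = \left(111 + 111\right)^{2} + \sqrt{-4 + 123} = 222^{2} + \sqrt{119} = 49284 + \sqrt{119}$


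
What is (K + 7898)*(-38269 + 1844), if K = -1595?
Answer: -229586775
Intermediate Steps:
(K + 7898)*(-38269 + 1844) = (-1595 + 7898)*(-38269 + 1844) = 6303*(-36425) = -229586775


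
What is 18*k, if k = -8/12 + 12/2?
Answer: 96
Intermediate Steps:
k = 16/3 (k = -8*1/12 + 12*(½) = -⅔ + 6 = 16/3 ≈ 5.3333)
18*k = 18*(16/3) = 96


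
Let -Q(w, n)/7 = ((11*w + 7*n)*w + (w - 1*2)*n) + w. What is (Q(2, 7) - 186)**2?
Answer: 1425636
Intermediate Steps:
Q(w, n) = -7*w - 7*n*(-2 + w) - 7*w*(7*n + 11*w) (Q(w, n) = -7*(((11*w + 7*n)*w + (w - 1*2)*n) + w) = -7*(((7*n + 11*w)*w + (w - 2)*n) + w) = -7*((w*(7*n + 11*w) + (-2 + w)*n) + w) = -7*((w*(7*n + 11*w) + n*(-2 + w)) + w) = -7*((n*(-2 + w) + w*(7*n + 11*w)) + w) = -7*(w + n*(-2 + w) + w*(7*n + 11*w)) = -7*w - 7*n*(-2 + w) - 7*w*(7*n + 11*w))
(Q(2, 7) - 186)**2 = ((-77*2**2 - 7*2 + 14*7 - 56*7*2) - 186)**2 = ((-77*4 - 14 + 98 - 784) - 186)**2 = ((-308 - 14 + 98 - 784) - 186)**2 = (-1008 - 186)**2 = (-1194)**2 = 1425636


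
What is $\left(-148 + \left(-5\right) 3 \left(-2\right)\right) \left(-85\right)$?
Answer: $10030$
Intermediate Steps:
$\left(-148 + \left(-5\right) 3 \left(-2\right)\right) \left(-85\right) = \left(-148 - -30\right) \left(-85\right) = \left(-148 + 30\right) \left(-85\right) = \left(-118\right) \left(-85\right) = 10030$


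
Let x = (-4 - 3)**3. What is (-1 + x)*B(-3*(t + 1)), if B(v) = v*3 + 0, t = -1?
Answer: 0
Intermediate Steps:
B(v) = 3*v (B(v) = 3*v + 0 = 3*v)
x = -343 (x = (-7)**3 = -343)
(-1 + x)*B(-3*(t + 1)) = (-1 - 343)*(3*(-3*(-1 + 1))) = -1032*(-3*0) = -1032*0 = -344*0 = 0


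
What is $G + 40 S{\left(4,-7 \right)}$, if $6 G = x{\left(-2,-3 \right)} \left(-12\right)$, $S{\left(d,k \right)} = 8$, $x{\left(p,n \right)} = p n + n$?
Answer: $314$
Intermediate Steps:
$x{\left(p,n \right)} = n + n p$ ($x{\left(p,n \right)} = n p + n = n + n p$)
$G = -6$ ($G = \frac{- 3 \left(1 - 2\right) \left(-12\right)}{6} = \frac{\left(-3\right) \left(-1\right) \left(-12\right)}{6} = \frac{3 \left(-12\right)}{6} = \frac{1}{6} \left(-36\right) = -6$)
$G + 40 S{\left(4,-7 \right)} = -6 + 40 \cdot 8 = -6 + 320 = 314$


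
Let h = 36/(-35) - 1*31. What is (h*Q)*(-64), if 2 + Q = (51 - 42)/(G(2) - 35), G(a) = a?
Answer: -358720/77 ≈ -4658.7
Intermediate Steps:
h = -1121/35 (h = 36*(-1/35) - 31 = -36/35 - 31 = -1121/35 ≈ -32.029)
Q = -25/11 (Q = -2 + (51 - 42)/(2 - 35) = -2 + 9/(-33) = -2 + 9*(-1/33) = -2 - 3/11 = -25/11 ≈ -2.2727)
(h*Q)*(-64) = -1121/35*(-25/11)*(-64) = (5605/77)*(-64) = -358720/77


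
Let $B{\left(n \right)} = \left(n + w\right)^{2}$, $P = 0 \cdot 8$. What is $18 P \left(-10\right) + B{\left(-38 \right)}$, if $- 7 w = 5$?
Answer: $\frac{73441}{49} \approx 1498.8$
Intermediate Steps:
$w = - \frac{5}{7}$ ($w = \left(- \frac{1}{7}\right) 5 = - \frac{5}{7} \approx -0.71429$)
$P = 0$
$B{\left(n \right)} = \left(- \frac{5}{7} + n\right)^{2}$ ($B{\left(n \right)} = \left(n - \frac{5}{7}\right)^{2} = \left(- \frac{5}{7} + n\right)^{2}$)
$18 P \left(-10\right) + B{\left(-38 \right)} = 18 \cdot 0 \left(-10\right) + \frac{\left(-5 + 7 \left(-38\right)\right)^{2}}{49} = 0 \left(-10\right) + \frac{\left(-5 - 266\right)^{2}}{49} = 0 + \frac{\left(-271\right)^{2}}{49} = 0 + \frac{1}{49} \cdot 73441 = 0 + \frac{73441}{49} = \frac{73441}{49}$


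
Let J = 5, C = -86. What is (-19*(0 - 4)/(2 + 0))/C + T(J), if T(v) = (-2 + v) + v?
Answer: 325/43 ≈ 7.5581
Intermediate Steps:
T(v) = -2 + 2*v
(-19*(0 - 4)/(2 + 0))/C + T(J) = -19*(0 - 4)/(2 + 0)/(-86) + (-2 + 2*5) = -(-76)/2*(-1/86) + (-2 + 10) = -(-76)/2*(-1/86) + 8 = -19*(-2)*(-1/86) + 8 = 38*(-1/86) + 8 = -19/43 + 8 = 325/43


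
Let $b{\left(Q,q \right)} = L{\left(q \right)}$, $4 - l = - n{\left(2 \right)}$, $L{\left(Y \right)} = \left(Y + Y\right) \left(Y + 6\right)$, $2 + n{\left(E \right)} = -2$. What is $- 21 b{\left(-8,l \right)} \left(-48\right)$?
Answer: $0$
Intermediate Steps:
$n{\left(E \right)} = -4$ ($n{\left(E \right)} = -2 - 2 = -4$)
$L{\left(Y \right)} = 2 Y \left(6 + Y\right)$
$l = 0$ ($l = 4 - \left(-1\right) \left(-4\right) = 4 - 4 = 0$)
$b{\left(Q,q \right)} = 2 q \left(6 + q\right)$
$- 21 b{\left(-8,l \right)} \left(-48\right) = - 21 \cdot 2 \cdot 0 \left(6 + 0\right) \left(-48\right) = - 21 \cdot 2 \cdot 0 \cdot 6 \left(-48\right) = \left(-21\right) 0 \left(-48\right) = 0 \left(-48\right) = 0$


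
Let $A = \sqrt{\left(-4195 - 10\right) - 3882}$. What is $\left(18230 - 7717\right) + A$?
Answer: $10513 + i \sqrt{8087} \approx 10513.0 + 89.928 i$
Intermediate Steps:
$A = i \sqrt{8087}$ ($A = \sqrt{\left(-4195 - 10\right) - 3882} = \sqrt{-4205 - 3882} = \sqrt{-8087} = i \sqrt{8087} \approx 89.928 i$)
$\left(18230 - 7717\right) + A = \left(18230 - 7717\right) + i \sqrt{8087} = 10513 + i \sqrt{8087}$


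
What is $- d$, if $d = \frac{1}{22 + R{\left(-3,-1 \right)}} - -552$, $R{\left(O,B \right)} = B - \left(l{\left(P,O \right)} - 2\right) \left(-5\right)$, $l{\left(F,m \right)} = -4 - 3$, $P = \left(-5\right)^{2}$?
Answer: $- \frac{13247}{24} \approx -551.96$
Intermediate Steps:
$P = 25$
$l{\left(F,m \right)} = -7$ ($l{\left(F,m \right)} = -4 - 3 = -7$)
$R{\left(O,B \right)} = -45 + B$ ($R{\left(O,B \right)} = B - \left(-7 - 2\right) \left(-5\right) = B - \left(-9\right) \left(-5\right) = B - 45 = -45 + B$)
$d = \frac{13247}{24}$ ($d = \frac{1}{22 - 46} - -552 = \frac{1}{22 - 46} + 552 = \frac{1}{-24} + 552 = - \frac{1}{24} + 552 = \frac{13247}{24} \approx 551.96$)
$- d = \left(-1\right) \frac{13247}{24} = - \frac{13247}{24}$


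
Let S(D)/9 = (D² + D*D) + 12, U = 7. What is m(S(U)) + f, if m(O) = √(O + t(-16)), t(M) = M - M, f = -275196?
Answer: -275196 + 3*√110 ≈ -2.7516e+5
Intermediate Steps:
S(D) = 108 + 18*D² (S(D) = 9*((D² + D*D) + 12) = 9*((D² + D²) + 12) = 9*(2*D² + 12) = 9*(12 + 2*D²) = 108 + 18*D²)
t(M) = 0
m(O) = √O (m(O) = √(O + 0) = √O)
m(S(U)) + f = √(108 + 18*7²) - 275196 = √(108 + 18*49) - 275196 = √(108 + 882) - 275196 = √990 - 275196 = 3*√110 - 275196 = -275196 + 3*√110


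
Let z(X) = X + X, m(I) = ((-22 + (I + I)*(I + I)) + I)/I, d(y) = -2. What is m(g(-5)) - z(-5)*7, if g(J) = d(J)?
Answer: 74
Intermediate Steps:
g(J) = -2
m(I) = (-22 + I + 4*I²)/I (m(I) = ((-22 + (2*I)*(2*I)) + I)/I = ((-22 + 4*I²) + I)/I = (-22 + I + 4*I²)/I)
z(X) = 2*X
m(g(-5)) - z(-5)*7 = (1 - 22/(-2) + 4*(-2)) - 2*(-5)*7 = (1 - 22*(-½) - 8) - (-10)*7 = (1 + 11 - 8) - 1*(-70) = 4 + 70 = 74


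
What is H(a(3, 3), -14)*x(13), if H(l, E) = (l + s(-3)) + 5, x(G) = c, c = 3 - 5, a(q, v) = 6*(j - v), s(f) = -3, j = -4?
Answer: 80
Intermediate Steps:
a(q, v) = -24 - 6*v (a(q, v) = 6*(-4 - v) = -24 - 6*v)
c = -2
x(G) = -2
H(l, E) = 2 + l (H(l, E) = (l - 3) + 5 = (-3 + l) + 5 = 2 + l)
H(a(3, 3), -14)*x(13) = (2 + (-24 - 6*3))*(-2) = (2 + (-24 - 18))*(-2) = (2 - 42)*(-2) = -40*(-2) = 80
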